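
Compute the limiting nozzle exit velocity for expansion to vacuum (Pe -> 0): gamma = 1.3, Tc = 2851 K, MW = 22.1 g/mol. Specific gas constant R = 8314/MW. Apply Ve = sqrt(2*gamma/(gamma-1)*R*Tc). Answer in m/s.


R = 8314 / 22.1 = 376.2 J/(kg.K)
Ve = sqrt(2 * 1.3 / (1.3 - 1) * 376.2 * 2851) = 3049 m/s

3049 m/s


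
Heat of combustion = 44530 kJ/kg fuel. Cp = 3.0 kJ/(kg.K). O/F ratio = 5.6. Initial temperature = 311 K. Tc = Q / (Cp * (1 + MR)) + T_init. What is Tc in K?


Tc = 44530 / (3.0 * (1 + 5.6)) + 311 = 2560 K

2560 K


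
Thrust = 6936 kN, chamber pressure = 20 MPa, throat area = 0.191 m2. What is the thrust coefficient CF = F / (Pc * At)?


CF = 6936000 / (20e6 * 0.191) = 1.82

1.82


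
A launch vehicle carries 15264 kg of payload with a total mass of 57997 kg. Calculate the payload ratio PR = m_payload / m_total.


PR = 15264 / 57997 = 0.2632

0.2632


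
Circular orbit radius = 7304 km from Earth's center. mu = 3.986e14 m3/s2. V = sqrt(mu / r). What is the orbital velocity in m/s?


V = sqrt(3.986e14 / 7304000) = 7387 m/s

7387 m/s


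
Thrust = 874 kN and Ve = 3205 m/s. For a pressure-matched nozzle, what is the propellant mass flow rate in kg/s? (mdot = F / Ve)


mdot = F / Ve = 874000 / 3205 = 272.7 kg/s

272.7 kg/s


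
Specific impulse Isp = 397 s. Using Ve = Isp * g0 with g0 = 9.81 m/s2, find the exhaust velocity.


Ve = Isp * g0 = 397 * 9.81 = 3894.6 m/s

3894.6 m/s


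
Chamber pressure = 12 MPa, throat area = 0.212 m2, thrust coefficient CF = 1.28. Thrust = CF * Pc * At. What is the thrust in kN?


F = 1.28 * 12e6 * 0.212 = 3.2563e+06 N = 3256.3 kN

3256.3 kN


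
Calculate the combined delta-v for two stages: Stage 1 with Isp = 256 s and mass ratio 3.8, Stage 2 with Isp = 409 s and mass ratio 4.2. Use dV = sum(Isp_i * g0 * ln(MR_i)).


dV1 = 256 * 9.81 * ln(3.8) = 3352.7 m/s
dV2 = 409 * 9.81 * ln(4.2) = 5758.0 m/s
Total dV = 3352.7 + 5758.0 = 9110.7 m/s ~ 9111 m/s

9111 m/s


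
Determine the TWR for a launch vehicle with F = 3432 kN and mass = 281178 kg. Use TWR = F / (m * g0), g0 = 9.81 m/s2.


TWR = 3432000 / (281178 * 9.81) = 1.24

1.24


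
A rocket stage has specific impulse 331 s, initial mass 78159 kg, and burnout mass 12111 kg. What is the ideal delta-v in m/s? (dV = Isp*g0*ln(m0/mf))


Ve = 331 * 9.81 = 3247.11 m/s
dV = 3247.11 * ln(78159/12111) = 6055 m/s

6055 m/s


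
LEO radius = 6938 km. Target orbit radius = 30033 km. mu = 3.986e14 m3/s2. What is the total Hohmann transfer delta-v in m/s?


V1 = sqrt(mu/r1) = 7579.69 m/s
dV1 = V1*(sqrt(2*r2/(r1+r2)) - 1) = 2081.6 m/s
V2 = sqrt(mu/r2) = 3643.08 m/s
dV2 = V2*(1 - sqrt(2*r1/(r1+r2))) = 1411.2 m/s
Total dV = 3493 m/s

3493 m/s


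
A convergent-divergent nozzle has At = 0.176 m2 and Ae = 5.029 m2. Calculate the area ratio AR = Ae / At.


AR = 5.029 / 0.176 = 28.6

28.6


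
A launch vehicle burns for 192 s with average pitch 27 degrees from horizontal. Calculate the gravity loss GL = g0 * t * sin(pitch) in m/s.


GL = 9.81 * 192 * sin(27 deg) = 855 m/s

855 m/s


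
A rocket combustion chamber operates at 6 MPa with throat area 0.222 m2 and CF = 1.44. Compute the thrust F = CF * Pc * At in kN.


F = 1.44 * 6e6 * 0.222 = 1.9181e+06 N = 1918.1 kN

1918.1 kN


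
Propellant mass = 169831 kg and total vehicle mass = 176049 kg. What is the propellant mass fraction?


PMF = 169831 / 176049 = 0.965

0.965


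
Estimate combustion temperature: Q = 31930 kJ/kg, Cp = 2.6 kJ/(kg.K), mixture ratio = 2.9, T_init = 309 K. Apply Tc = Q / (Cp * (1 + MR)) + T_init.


Tc = 31930 / (2.6 * (1 + 2.9)) + 309 = 3458 K

3458 K


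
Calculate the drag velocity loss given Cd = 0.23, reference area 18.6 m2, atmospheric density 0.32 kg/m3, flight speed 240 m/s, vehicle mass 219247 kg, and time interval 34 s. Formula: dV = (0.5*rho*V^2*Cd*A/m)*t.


D = 0.5 * 0.32 * 240^2 * 0.23 * 18.6 = 39426.05 N
a = 39426.05 / 219247 = 0.1798 m/s2
dV = 0.1798 * 34 = 6.1 m/s

6.1 m/s


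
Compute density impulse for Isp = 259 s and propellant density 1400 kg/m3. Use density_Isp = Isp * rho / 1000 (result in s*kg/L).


rho*Isp = 259 * 1400 / 1000 = 363 s*kg/L

363 s*kg/L


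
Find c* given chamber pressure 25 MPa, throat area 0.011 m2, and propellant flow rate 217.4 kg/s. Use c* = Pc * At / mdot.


c* = 25e6 * 0.011 / 217.4 = 1265 m/s

1265 m/s


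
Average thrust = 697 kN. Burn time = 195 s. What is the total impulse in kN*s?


It = 697 * 195 = 135915 kN*s

135915 kN*s


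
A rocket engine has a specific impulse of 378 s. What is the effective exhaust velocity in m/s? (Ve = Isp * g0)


Ve = Isp * g0 = 378 * 9.81 = 3708.2 m/s

3708.2 m/s


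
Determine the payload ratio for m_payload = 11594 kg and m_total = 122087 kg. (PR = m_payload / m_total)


PR = 11594 / 122087 = 0.095

0.095


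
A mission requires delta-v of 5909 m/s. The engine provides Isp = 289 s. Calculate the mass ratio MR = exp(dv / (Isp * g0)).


Ve = 289 * 9.81 = 2835.09 m/s
MR = exp(5909 / 2835.09) = 8.038

8.038


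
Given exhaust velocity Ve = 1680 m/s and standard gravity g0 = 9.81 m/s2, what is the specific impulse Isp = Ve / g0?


Isp = Ve / g0 = 1680 / 9.81 = 171.3 s

171.3 s


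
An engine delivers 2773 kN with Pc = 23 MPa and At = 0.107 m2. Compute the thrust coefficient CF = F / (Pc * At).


CF = 2773000 / (23e6 * 0.107) = 1.13

1.13


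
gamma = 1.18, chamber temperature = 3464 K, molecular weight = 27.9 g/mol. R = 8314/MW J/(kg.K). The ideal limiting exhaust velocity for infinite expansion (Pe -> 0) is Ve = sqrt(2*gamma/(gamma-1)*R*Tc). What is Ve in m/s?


R = 8314 / 27.9 = 297.99 J/(kg.K)
Ve = sqrt(2 * 1.18 / (1.18 - 1) * 297.99 * 3464) = 3679 m/s

3679 m/s


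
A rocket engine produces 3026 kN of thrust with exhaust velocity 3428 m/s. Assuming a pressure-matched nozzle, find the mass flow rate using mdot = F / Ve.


mdot = F / Ve = 3026000 / 3428 = 882.7 kg/s

882.7 kg/s


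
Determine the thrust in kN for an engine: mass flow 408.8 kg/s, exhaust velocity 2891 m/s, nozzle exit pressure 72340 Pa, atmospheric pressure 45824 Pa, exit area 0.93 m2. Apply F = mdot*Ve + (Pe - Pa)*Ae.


F = 408.8 * 2891 + (72340 - 45824) * 0.93 = 1.2065e+06 N = 1206.5 kN

1206.5 kN


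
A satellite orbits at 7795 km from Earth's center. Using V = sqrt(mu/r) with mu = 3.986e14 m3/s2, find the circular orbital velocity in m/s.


V = sqrt(3.986e14 / 7795000) = 7151 m/s

7151 m/s


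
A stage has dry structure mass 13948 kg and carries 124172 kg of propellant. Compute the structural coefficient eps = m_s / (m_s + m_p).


eps = 13948 / (13948 + 124172) = 0.101

0.101


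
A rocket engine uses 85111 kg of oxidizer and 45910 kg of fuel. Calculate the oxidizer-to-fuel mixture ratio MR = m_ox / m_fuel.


MR = 85111 / 45910 = 1.85

1.85


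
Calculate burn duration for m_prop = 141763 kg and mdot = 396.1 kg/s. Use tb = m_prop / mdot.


tb = 141763 / 396.1 = 357.9 s

357.9 s


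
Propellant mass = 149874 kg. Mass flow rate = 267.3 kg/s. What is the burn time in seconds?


tb = 149874 / 267.3 = 560.7 s

560.7 s


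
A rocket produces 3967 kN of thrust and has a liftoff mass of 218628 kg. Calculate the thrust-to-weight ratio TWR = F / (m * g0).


TWR = 3967000 / (218628 * 9.81) = 1.85

1.85


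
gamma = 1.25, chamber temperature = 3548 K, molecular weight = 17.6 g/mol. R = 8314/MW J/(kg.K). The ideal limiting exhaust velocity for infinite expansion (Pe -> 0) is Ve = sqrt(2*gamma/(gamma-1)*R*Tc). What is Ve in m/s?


R = 8314 / 17.6 = 472.39 J/(kg.K)
Ve = sqrt(2 * 1.25 / (1.25 - 1) * 472.39 * 3548) = 4094 m/s

4094 m/s


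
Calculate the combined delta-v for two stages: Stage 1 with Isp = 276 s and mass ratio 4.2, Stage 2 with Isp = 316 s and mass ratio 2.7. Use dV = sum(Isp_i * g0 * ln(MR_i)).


dV1 = 276 * 9.81 * ln(4.2) = 3885.6 m/s
dV2 = 316 * 9.81 * ln(2.7) = 3079.0 m/s
Total dV = 3885.6 + 3079.0 = 6964.6 m/s ~ 6965 m/s

6965 m/s


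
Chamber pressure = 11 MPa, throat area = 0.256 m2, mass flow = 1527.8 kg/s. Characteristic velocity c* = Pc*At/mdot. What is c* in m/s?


c* = 11e6 * 0.256 / 1527.8 = 1843 m/s

1843 m/s


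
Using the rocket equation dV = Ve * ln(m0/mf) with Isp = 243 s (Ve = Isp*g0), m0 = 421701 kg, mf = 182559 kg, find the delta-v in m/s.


Ve = 243 * 9.81 = 2383.83 m/s
dV = 2383.83 * ln(421701/182559) = 1996 m/s

1996 m/s


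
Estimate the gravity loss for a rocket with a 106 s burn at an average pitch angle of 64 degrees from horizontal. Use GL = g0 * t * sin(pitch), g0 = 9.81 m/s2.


GL = 9.81 * 106 * sin(64 deg) = 935 m/s

935 m/s


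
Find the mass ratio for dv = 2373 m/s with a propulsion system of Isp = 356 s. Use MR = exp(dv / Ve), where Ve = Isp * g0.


Ve = 356 * 9.81 = 3492.36 m/s
MR = exp(2373 / 3492.36) = 1.973

1.973


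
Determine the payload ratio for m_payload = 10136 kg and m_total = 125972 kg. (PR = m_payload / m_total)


PR = 10136 / 125972 = 0.0805

0.0805


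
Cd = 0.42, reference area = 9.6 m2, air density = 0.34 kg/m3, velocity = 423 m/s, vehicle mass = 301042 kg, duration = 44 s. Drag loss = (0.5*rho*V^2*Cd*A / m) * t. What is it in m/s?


D = 0.5 * 0.34 * 423^2 * 0.42 * 9.6 = 122645.09 N
a = 122645.09 / 301042 = 0.4074 m/s2
dV = 0.4074 * 44 = 17.9 m/s

17.9 m/s


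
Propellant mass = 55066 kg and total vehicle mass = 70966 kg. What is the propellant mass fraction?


PMF = 55066 / 70966 = 0.776

0.776


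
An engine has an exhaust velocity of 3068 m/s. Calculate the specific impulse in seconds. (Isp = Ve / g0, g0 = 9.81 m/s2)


Isp = Ve / g0 = 3068 / 9.81 = 312.7 s

312.7 s


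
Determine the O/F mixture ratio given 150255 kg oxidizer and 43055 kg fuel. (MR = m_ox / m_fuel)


MR = 150255 / 43055 = 3.49

3.49


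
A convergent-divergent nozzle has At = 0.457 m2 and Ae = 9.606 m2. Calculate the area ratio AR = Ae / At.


AR = 9.606 / 0.457 = 21.0

21.0


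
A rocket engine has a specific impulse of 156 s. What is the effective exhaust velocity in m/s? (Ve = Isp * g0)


Ve = Isp * g0 = 156 * 9.81 = 1530.4 m/s

1530.4 m/s


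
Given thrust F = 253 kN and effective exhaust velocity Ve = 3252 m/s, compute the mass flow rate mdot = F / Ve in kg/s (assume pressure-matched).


mdot = F / Ve = 253000 / 3252 = 77.8 kg/s

77.8 kg/s


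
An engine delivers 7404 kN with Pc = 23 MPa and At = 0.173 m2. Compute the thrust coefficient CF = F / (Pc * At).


CF = 7404000 / (23e6 * 0.173) = 1.86

1.86


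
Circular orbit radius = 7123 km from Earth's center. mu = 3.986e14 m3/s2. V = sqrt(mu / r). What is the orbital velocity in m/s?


V = sqrt(3.986e14 / 7123000) = 7481 m/s

7481 m/s


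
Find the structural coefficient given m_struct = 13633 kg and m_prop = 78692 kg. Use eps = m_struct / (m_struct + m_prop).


eps = 13633 / (13633 + 78692) = 0.1477

0.1477


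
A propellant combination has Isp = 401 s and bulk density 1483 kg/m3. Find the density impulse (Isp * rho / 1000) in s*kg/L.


rho*Isp = 401 * 1483 / 1000 = 595 s*kg/L

595 s*kg/L


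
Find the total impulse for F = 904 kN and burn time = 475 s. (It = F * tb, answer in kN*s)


It = 904 * 475 = 429400 kN*s

429400 kN*s


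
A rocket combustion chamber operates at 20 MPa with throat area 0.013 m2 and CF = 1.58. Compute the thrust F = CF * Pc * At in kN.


F = 1.58 * 20e6 * 0.013 = 410800.0 N = 410.8 kN

410.8 kN


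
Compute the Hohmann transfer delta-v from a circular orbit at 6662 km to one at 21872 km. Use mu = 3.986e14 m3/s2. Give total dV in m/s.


V1 = sqrt(mu/r1) = 7735.11 m/s
dV1 = V1*(sqrt(2*r2/(r1+r2)) - 1) = 1842.22 m/s
V2 = sqrt(mu/r2) = 4268.98 m/s
dV2 = V2*(1 - sqrt(2*r1/(r1+r2))) = 1351.82 m/s
Total dV = 3194 m/s

3194 m/s


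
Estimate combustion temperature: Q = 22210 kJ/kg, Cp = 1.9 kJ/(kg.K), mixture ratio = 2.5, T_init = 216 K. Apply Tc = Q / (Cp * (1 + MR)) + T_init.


Tc = 22210 / (1.9 * (1 + 2.5)) + 216 = 3556 K

3556 K


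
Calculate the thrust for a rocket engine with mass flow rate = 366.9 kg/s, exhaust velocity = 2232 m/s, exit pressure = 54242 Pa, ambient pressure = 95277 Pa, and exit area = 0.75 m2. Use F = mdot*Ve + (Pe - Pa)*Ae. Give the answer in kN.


F = 366.9 * 2232 + (54242 - 95277) * 0.75 = 788145.0 N = 788.1 kN

788.1 kN


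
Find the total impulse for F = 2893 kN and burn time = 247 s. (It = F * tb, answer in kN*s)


It = 2893 * 247 = 714571 kN*s

714571 kN*s


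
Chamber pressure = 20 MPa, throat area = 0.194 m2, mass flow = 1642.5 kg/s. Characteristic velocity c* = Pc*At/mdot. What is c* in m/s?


c* = 20e6 * 0.194 / 1642.5 = 2362 m/s

2362 m/s


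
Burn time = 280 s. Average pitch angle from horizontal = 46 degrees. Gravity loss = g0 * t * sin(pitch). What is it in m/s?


GL = 9.81 * 280 * sin(46 deg) = 1976 m/s

1976 m/s


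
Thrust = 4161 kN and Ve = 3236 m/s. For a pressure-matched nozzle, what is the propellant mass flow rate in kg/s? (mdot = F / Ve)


mdot = F / Ve = 4161000 / 3236 = 1285.8 kg/s

1285.8 kg/s


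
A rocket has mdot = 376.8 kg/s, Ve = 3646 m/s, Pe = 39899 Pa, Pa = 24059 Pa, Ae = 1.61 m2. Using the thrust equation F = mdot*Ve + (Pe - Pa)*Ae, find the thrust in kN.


F = 376.8 * 3646 + (39899 - 24059) * 1.61 = 1.3993e+06 N = 1399.3 kN

1399.3 kN


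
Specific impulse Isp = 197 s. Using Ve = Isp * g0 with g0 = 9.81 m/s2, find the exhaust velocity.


Ve = Isp * g0 = 197 * 9.81 = 1932.6 m/s

1932.6 m/s


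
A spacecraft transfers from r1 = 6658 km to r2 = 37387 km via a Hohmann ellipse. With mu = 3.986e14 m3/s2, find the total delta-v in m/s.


V1 = sqrt(mu/r1) = 7737.43 m/s
dV1 = V1*(sqrt(2*r2/(r1+r2)) - 1) = 2344.04 m/s
V2 = sqrt(mu/r2) = 3265.19 m/s
dV2 = V2*(1 - sqrt(2*r1/(r1+r2))) = 1469.85 m/s
Total dV = 3814 m/s

3814 m/s


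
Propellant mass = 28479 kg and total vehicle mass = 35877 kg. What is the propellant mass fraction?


PMF = 28479 / 35877 = 0.794

0.794


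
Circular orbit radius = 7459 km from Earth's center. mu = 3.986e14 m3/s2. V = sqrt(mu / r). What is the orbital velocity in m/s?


V = sqrt(3.986e14 / 7459000) = 7310 m/s

7310 m/s


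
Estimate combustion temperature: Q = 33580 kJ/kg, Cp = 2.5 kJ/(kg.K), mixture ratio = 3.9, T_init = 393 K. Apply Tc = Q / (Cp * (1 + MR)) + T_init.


Tc = 33580 / (2.5 * (1 + 3.9)) + 393 = 3134 K

3134 K


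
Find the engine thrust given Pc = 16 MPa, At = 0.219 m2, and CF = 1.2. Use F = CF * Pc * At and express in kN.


F = 1.2 * 16e6 * 0.219 = 4.2048e+06 N = 4204.8 kN

4204.8 kN


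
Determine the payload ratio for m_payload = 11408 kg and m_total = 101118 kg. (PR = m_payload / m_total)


PR = 11408 / 101118 = 0.1128

0.1128


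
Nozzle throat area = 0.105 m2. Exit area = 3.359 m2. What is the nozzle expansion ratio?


AR = 3.359 / 0.105 = 32.0

32.0


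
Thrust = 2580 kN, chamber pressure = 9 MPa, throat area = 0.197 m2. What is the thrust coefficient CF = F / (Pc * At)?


CF = 2580000 / (9e6 * 0.197) = 1.46

1.46


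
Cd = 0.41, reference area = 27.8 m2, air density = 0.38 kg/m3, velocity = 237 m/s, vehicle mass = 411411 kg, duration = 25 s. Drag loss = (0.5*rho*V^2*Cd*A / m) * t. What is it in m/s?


D = 0.5 * 0.38 * 237^2 * 0.41 * 27.8 = 121640.71 N
a = 121640.71 / 411411 = 0.2957 m/s2
dV = 0.2957 * 25 = 7.4 m/s

7.4 m/s


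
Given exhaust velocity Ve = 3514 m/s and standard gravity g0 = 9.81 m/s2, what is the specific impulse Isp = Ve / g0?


Isp = Ve / g0 = 3514 / 9.81 = 358.2 s

358.2 s


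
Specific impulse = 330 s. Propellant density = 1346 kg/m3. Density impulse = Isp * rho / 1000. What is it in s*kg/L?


rho*Isp = 330 * 1346 / 1000 = 444 s*kg/L

444 s*kg/L


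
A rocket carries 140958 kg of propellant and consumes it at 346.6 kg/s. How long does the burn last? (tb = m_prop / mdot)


tb = 140958 / 346.6 = 406.7 s

406.7 s


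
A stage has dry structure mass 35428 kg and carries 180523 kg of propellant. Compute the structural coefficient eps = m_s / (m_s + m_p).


eps = 35428 / (35428 + 180523) = 0.1641

0.1641


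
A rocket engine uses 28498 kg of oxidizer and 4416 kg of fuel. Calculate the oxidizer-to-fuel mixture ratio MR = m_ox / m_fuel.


MR = 28498 / 4416 = 6.45

6.45


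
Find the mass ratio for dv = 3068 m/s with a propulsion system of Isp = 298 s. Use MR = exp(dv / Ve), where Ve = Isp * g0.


Ve = 298 * 9.81 = 2923.38 m/s
MR = exp(3068 / 2923.38) = 2.856

2.856


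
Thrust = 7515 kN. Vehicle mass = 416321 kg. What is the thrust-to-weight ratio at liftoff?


TWR = 7515000 / (416321 * 9.81) = 1.84

1.84


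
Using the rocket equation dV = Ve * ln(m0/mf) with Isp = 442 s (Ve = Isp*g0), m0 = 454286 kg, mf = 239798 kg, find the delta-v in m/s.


Ve = 442 * 9.81 = 4336.02 m/s
dV = 4336.02 * ln(454286/239798) = 2770 m/s

2770 m/s


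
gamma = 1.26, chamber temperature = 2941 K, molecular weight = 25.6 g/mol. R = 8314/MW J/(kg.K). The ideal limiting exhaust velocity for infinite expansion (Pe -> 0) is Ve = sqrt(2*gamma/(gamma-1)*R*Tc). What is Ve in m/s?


R = 8314 / 25.6 = 324.77 J/(kg.K)
Ve = sqrt(2 * 1.26 / (1.26 - 1) * 324.77 * 2941) = 3043 m/s

3043 m/s


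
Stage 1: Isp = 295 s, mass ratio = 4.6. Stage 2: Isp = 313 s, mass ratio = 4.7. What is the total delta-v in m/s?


dV1 = 295 * 9.81 * ln(4.6) = 4416.3 m/s
dV2 = 313 * 9.81 * ln(4.7) = 4751.8 m/s
Total dV = 4416.3 + 4751.8 = 9168.1 m/s ~ 9168 m/s

9168 m/s


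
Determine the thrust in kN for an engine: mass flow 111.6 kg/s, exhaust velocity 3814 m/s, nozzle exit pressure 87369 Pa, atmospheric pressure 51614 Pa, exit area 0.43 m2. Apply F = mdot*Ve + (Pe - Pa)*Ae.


F = 111.6 * 3814 + (87369 - 51614) * 0.43 = 441017.0 N = 441.0 kN

441.0 kN


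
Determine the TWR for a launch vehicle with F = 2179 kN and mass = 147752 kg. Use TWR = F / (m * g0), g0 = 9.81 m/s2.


TWR = 2179000 / (147752 * 9.81) = 1.5

1.5


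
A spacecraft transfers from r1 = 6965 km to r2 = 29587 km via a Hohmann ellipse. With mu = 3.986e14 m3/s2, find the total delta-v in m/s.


V1 = sqrt(mu/r1) = 7564.99 m/s
dV1 = V1*(sqrt(2*r2/(r1+r2)) - 1) = 2060.4 m/s
V2 = sqrt(mu/r2) = 3670.44 m/s
dV2 = V2*(1 - sqrt(2*r1/(r1+r2))) = 1404.55 m/s
Total dV = 3465 m/s

3465 m/s


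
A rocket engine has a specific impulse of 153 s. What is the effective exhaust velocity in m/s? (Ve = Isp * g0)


Ve = Isp * g0 = 153 * 9.81 = 1500.9 m/s

1500.9 m/s


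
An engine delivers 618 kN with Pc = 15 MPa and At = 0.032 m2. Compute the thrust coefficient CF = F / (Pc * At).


CF = 618000 / (15e6 * 0.032) = 1.29

1.29


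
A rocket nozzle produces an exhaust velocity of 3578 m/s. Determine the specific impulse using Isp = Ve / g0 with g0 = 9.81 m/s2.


Isp = Ve / g0 = 3578 / 9.81 = 364.7 s

364.7 s


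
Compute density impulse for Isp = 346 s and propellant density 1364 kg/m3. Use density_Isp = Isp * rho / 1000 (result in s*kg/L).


rho*Isp = 346 * 1364 / 1000 = 472 s*kg/L

472 s*kg/L


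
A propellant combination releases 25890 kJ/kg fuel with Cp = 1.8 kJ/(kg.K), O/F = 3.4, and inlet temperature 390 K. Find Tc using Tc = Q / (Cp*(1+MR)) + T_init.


Tc = 25890 / (1.8 * (1 + 3.4)) + 390 = 3659 K

3659 K


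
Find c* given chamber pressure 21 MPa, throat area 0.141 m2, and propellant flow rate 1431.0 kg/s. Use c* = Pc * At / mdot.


c* = 21e6 * 0.141 / 1431.0 = 2069 m/s

2069 m/s


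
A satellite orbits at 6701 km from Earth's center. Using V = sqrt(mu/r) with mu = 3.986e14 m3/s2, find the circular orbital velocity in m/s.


V = sqrt(3.986e14 / 6701000) = 7713 m/s

7713 m/s


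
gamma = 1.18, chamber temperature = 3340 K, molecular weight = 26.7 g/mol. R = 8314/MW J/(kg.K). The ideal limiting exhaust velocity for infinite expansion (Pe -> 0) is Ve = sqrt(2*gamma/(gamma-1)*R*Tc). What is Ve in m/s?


R = 8314 / 26.7 = 311.39 J/(kg.K)
Ve = sqrt(2 * 1.18 / (1.18 - 1) * 311.39 * 3340) = 3693 m/s

3693 m/s


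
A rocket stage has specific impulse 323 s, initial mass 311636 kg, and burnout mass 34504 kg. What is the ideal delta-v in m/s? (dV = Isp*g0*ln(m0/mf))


Ve = 323 * 9.81 = 3168.63 m/s
dV = 3168.63 * ln(311636/34504) = 6973 m/s

6973 m/s


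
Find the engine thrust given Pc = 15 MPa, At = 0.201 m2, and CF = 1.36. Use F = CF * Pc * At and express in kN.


F = 1.36 * 15e6 * 0.201 = 4.1004e+06 N = 4100.4 kN

4100.4 kN


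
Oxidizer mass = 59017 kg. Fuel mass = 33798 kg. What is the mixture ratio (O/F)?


MR = 59017 / 33798 = 1.75

1.75


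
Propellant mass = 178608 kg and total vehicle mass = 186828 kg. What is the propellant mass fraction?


PMF = 178608 / 186828 = 0.956

0.956


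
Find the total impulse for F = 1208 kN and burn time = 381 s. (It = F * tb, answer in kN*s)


It = 1208 * 381 = 460248 kN*s

460248 kN*s


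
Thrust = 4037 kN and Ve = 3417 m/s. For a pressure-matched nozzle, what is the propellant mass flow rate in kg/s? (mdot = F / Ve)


mdot = F / Ve = 4037000 / 3417 = 1181.4 kg/s

1181.4 kg/s


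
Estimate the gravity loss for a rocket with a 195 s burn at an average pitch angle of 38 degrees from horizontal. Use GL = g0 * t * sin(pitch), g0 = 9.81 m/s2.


GL = 9.81 * 195 * sin(38 deg) = 1178 m/s

1178 m/s


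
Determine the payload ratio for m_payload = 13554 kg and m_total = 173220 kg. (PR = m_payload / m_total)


PR = 13554 / 173220 = 0.0782

0.0782


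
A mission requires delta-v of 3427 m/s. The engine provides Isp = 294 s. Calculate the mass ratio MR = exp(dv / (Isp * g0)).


Ve = 294 * 9.81 = 2884.14 m/s
MR = exp(3427 / 2884.14) = 3.281

3.281


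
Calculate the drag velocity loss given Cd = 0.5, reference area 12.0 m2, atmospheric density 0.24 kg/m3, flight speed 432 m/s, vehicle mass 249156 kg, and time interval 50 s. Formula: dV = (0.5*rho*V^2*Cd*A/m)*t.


D = 0.5 * 0.24 * 432^2 * 0.5 * 12.0 = 134369.28 N
a = 134369.28 / 249156 = 0.5393 m/s2
dV = 0.5393 * 50 = 27.0 m/s

27.0 m/s


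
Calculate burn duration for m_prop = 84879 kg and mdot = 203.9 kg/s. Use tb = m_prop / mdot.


tb = 84879 / 203.9 = 416.3 s

416.3 s


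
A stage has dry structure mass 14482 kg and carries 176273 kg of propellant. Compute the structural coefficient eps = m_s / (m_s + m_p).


eps = 14482 / (14482 + 176273) = 0.0759

0.0759


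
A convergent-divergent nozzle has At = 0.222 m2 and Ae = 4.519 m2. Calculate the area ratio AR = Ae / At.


AR = 4.519 / 0.222 = 20.4

20.4


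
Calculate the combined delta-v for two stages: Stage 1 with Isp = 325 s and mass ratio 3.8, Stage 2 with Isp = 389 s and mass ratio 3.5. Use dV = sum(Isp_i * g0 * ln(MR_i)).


dV1 = 325 * 9.81 * ln(3.8) = 4256.3 m/s
dV2 = 389 * 9.81 * ln(3.5) = 4780.7 m/s
Total dV = 4256.3 + 4780.7 = 9037.0 m/s ~ 9037 m/s

9037 m/s


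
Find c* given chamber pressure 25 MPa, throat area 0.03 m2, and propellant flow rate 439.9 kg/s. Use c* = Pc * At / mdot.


c* = 25e6 * 0.03 / 439.9 = 1705 m/s

1705 m/s


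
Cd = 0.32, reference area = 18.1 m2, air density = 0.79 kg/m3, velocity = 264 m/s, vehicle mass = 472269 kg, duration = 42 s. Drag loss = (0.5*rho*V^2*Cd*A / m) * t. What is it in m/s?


D = 0.5 * 0.79 * 264^2 * 0.32 * 18.1 = 159453.3 N
a = 159453.3 / 472269 = 0.3376 m/s2
dV = 0.3376 * 42 = 14.2 m/s

14.2 m/s


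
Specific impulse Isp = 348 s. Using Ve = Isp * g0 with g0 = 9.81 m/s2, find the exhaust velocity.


Ve = Isp * g0 = 348 * 9.81 = 3413.9 m/s

3413.9 m/s


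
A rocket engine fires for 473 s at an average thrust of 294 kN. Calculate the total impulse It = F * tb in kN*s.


It = 294 * 473 = 139062 kN*s

139062 kN*s


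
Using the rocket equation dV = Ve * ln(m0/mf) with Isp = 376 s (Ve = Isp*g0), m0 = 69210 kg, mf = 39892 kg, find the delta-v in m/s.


Ve = 376 * 9.81 = 3688.56 m/s
dV = 3688.56 * ln(69210/39892) = 2032 m/s

2032 m/s


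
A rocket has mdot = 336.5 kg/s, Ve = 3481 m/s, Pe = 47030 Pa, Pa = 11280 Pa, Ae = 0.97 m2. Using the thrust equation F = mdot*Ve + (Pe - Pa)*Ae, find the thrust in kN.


F = 336.5 * 3481 + (47030 - 11280) * 0.97 = 1.2060e+06 N = 1206.0 kN

1206.0 kN


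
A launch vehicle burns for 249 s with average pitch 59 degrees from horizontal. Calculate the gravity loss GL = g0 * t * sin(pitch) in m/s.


GL = 9.81 * 249 * sin(59 deg) = 2094 m/s

2094 m/s


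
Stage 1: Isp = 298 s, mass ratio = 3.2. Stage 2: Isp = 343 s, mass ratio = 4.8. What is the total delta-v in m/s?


dV1 = 298 * 9.81 * ln(3.2) = 3400.3 m/s
dV2 = 343 * 9.81 * ln(4.8) = 5278.1 m/s
Total dV = 3400.3 + 5278.1 = 8678.4 m/s ~ 8678 m/s

8678 m/s


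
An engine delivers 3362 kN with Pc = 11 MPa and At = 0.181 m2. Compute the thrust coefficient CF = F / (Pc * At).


CF = 3362000 / (11e6 * 0.181) = 1.69

1.69


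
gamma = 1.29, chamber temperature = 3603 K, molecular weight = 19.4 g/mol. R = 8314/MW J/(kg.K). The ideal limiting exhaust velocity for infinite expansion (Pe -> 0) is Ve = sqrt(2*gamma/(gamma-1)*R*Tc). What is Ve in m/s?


R = 8314 / 19.4 = 428.56 J/(kg.K)
Ve = sqrt(2 * 1.29 / (1.29 - 1) * 428.56 * 3603) = 3706 m/s

3706 m/s


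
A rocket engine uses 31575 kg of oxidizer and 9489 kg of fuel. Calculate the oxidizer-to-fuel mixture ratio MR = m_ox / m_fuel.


MR = 31575 / 9489 = 3.33

3.33


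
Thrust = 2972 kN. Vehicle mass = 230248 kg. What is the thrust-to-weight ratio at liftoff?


TWR = 2972000 / (230248 * 9.81) = 1.32

1.32


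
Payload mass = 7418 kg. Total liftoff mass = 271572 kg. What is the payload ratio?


PR = 7418 / 271572 = 0.0273

0.0273


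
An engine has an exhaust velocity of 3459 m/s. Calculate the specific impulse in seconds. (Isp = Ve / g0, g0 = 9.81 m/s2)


Isp = Ve / g0 = 3459 / 9.81 = 352.6 s

352.6 s


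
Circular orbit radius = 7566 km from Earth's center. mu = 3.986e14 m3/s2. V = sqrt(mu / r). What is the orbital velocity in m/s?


V = sqrt(3.986e14 / 7566000) = 7258 m/s

7258 m/s


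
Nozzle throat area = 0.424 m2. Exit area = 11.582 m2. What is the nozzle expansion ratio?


AR = 11.582 / 0.424 = 27.3

27.3


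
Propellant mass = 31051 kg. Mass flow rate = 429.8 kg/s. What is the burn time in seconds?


tb = 31051 / 429.8 = 72.2 s

72.2 s


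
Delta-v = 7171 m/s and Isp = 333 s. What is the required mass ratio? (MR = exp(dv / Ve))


Ve = 333 * 9.81 = 3266.73 m/s
MR = exp(7171 / 3266.73) = 8.981

8.981


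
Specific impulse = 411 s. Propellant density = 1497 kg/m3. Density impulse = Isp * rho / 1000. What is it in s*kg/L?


rho*Isp = 411 * 1497 / 1000 = 615 s*kg/L

615 s*kg/L


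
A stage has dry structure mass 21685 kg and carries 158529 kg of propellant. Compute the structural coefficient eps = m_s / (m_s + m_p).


eps = 21685 / (21685 + 158529) = 0.1203

0.1203


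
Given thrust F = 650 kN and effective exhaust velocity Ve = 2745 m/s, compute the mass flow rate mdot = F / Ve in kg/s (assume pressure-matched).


mdot = F / Ve = 650000 / 2745 = 236.8 kg/s

236.8 kg/s


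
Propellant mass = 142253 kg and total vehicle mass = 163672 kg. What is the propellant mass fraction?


PMF = 142253 / 163672 = 0.869

0.869


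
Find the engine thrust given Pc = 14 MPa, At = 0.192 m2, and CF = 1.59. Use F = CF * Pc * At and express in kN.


F = 1.59 * 14e6 * 0.192 = 4.2739e+06 N = 4273.9 kN

4273.9 kN


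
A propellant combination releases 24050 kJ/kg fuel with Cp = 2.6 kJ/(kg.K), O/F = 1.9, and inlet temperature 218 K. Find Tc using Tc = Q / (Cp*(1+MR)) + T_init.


Tc = 24050 / (2.6 * (1 + 1.9)) + 218 = 3408 K

3408 K


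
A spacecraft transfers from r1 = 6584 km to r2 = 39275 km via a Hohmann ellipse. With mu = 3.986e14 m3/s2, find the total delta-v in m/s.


V1 = sqrt(mu/r1) = 7780.79 m/s
dV1 = V1*(sqrt(2*r2/(r1+r2)) - 1) = 2402.42 m/s
V2 = sqrt(mu/r2) = 3185.74 m/s
dV2 = V2*(1 - sqrt(2*r1/(r1+r2))) = 1478.64 m/s
Total dV = 3881 m/s

3881 m/s


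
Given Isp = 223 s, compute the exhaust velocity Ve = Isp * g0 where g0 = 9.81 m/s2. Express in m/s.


Ve = Isp * g0 = 223 * 9.81 = 2187.6 m/s

2187.6 m/s


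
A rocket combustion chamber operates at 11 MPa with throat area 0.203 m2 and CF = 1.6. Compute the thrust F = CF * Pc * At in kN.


F = 1.6 * 11e6 * 0.203 = 3.5728e+06 N = 3572.8 kN

3572.8 kN


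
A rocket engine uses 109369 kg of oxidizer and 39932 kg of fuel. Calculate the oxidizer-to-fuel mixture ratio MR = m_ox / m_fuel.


MR = 109369 / 39932 = 2.74

2.74


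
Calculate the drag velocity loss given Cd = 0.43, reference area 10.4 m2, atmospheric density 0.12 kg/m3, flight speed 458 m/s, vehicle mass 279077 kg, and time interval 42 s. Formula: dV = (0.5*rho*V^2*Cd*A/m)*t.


D = 0.5 * 0.12 * 458^2 * 0.43 * 10.4 = 56283.88 N
a = 56283.88 / 279077 = 0.2017 m/s2
dV = 0.2017 * 42 = 8.5 m/s

8.5 m/s


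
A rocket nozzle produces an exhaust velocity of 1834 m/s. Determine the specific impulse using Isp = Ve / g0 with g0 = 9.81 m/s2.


Isp = Ve / g0 = 1834 / 9.81 = 187.0 s

187.0 s


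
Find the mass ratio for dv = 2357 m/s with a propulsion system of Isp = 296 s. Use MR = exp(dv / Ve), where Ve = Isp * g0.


Ve = 296 * 9.81 = 2903.76 m/s
MR = exp(2357 / 2903.76) = 2.252

2.252


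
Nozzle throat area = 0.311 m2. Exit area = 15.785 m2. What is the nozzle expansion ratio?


AR = 15.785 / 0.311 = 50.8

50.8


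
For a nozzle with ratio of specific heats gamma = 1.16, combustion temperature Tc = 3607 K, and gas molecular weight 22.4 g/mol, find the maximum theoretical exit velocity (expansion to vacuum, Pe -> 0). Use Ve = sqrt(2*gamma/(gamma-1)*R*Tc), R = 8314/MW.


R = 8314 / 22.4 = 371.16 J/(kg.K)
Ve = sqrt(2 * 1.16 / (1.16 - 1) * 371.16 * 3607) = 4406 m/s

4406 m/s


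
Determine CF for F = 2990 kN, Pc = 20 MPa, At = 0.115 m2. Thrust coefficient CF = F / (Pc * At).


CF = 2990000 / (20e6 * 0.115) = 1.3

1.3


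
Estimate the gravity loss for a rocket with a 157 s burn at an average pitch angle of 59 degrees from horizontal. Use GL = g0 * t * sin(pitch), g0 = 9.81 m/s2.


GL = 9.81 * 157 * sin(59 deg) = 1320 m/s

1320 m/s


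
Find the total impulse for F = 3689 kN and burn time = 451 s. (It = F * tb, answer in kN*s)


It = 3689 * 451 = 1663739 kN*s

1663739 kN*s


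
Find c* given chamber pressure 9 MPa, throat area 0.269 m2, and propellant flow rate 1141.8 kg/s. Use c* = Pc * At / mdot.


c* = 9e6 * 0.269 / 1141.8 = 2120 m/s

2120 m/s


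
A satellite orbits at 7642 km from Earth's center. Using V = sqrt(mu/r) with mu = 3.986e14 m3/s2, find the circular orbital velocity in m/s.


V = sqrt(3.986e14 / 7642000) = 7222 m/s

7222 m/s


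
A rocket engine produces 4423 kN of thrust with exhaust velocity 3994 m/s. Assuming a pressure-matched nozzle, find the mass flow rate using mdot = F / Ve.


mdot = F / Ve = 4423000 / 3994 = 1107.4 kg/s

1107.4 kg/s


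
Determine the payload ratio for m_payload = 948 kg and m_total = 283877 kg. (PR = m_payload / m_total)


PR = 948 / 283877 = 0.0033

0.0033


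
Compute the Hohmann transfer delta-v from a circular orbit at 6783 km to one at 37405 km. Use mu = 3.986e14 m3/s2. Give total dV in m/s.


V1 = sqrt(mu/r1) = 7665.8 m/s
dV1 = V1*(sqrt(2*r2/(r1+r2)) - 1) = 2308.56 m/s
V2 = sqrt(mu/r2) = 3264.4 m/s
dV2 = V2*(1 - sqrt(2*r1/(r1+r2))) = 1455.66 m/s
Total dV = 3764 m/s

3764 m/s


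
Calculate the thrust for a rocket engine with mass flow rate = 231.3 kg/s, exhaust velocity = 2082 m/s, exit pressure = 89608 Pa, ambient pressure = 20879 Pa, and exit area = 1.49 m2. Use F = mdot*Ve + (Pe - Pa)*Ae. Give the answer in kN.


F = 231.3 * 2082 + (89608 - 20879) * 1.49 = 583973.0 N = 584.0 kN

584.0 kN


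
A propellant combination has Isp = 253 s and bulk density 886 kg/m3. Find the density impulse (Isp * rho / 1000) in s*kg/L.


rho*Isp = 253 * 886 / 1000 = 224 s*kg/L

224 s*kg/L


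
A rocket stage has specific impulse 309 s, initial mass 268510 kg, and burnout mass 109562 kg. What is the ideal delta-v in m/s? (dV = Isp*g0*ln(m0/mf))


Ve = 309 * 9.81 = 3031.29 m/s
dV = 3031.29 * ln(268510/109562) = 2717 m/s

2717 m/s


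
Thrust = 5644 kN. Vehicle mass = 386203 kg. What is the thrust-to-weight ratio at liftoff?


TWR = 5644000 / (386203 * 9.81) = 1.49

1.49


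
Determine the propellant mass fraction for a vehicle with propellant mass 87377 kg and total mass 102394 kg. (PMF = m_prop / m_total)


PMF = 87377 / 102394 = 0.853

0.853


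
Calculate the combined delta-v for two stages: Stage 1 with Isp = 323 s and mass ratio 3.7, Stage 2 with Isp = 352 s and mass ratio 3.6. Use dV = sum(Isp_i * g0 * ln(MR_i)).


dV1 = 323 * 9.81 * ln(3.7) = 4145.6 m/s
dV2 = 352 * 9.81 * ln(3.6) = 4423.2 m/s
Total dV = 4145.6 + 4423.2 = 8568.8 m/s ~ 8569 m/s

8569 m/s


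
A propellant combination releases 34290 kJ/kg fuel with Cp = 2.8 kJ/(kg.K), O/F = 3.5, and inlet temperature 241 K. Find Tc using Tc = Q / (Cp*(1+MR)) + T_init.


Tc = 34290 / (2.8 * (1 + 3.5)) + 241 = 2962 K

2962 K


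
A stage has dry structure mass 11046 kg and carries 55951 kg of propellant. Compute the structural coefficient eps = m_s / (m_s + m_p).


eps = 11046 / (11046 + 55951) = 0.1649

0.1649


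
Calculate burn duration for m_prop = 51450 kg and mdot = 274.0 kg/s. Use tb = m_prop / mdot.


tb = 51450 / 274.0 = 187.8 s

187.8 s


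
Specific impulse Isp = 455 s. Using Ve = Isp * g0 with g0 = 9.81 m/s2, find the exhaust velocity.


Ve = Isp * g0 = 455 * 9.81 = 4463.6 m/s

4463.6 m/s


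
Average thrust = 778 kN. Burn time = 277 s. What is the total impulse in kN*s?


It = 778 * 277 = 215506 kN*s

215506 kN*s


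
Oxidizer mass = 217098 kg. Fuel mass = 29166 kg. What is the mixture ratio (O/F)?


MR = 217098 / 29166 = 7.44

7.44


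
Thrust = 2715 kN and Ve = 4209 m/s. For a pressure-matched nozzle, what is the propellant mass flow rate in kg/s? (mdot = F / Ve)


mdot = F / Ve = 2715000 / 4209 = 645.0 kg/s

645.0 kg/s


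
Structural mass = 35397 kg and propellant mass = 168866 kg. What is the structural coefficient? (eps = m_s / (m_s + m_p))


eps = 35397 / (35397 + 168866) = 0.1733

0.1733


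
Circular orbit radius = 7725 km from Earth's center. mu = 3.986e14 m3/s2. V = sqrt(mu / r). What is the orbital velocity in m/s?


V = sqrt(3.986e14 / 7725000) = 7183 m/s

7183 m/s


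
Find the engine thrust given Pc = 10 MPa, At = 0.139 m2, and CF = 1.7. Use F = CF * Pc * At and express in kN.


F = 1.7 * 10e6 * 0.139 = 2.3630e+06 N = 2363.0 kN

2363.0 kN


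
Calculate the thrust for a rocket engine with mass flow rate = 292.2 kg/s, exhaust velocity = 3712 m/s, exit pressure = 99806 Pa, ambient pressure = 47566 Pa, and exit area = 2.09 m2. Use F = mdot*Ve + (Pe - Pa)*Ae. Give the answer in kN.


F = 292.2 * 3712 + (99806 - 47566) * 2.09 = 1.1938e+06 N = 1193.8 kN

1193.8 kN


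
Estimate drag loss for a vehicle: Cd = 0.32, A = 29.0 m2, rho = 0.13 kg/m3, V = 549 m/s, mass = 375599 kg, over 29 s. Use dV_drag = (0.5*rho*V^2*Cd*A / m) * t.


D = 0.5 * 0.13 * 549^2 * 0.32 * 29.0 = 181805.08 N
a = 181805.08 / 375599 = 0.484 m/s2
dV = 0.484 * 29 = 14.0 m/s

14.0 m/s


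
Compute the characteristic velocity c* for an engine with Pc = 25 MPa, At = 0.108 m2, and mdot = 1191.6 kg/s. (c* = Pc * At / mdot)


c* = 25e6 * 0.108 / 1191.6 = 2266 m/s

2266 m/s


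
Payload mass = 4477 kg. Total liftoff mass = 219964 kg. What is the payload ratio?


PR = 4477 / 219964 = 0.0204

0.0204


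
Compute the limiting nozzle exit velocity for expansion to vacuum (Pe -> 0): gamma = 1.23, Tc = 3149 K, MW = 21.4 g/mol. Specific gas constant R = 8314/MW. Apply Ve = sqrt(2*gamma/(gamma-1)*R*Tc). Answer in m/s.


R = 8314 / 21.4 = 388.5 J/(kg.K)
Ve = sqrt(2 * 1.23 / (1.23 - 1) * 388.5 * 3149) = 3617 m/s

3617 m/s


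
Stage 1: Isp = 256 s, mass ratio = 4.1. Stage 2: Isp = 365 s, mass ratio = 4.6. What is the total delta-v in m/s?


dV1 = 256 * 9.81 * ln(4.1) = 3543.5 m/s
dV2 = 365 * 9.81 * ln(4.6) = 5464.3 m/s
Total dV = 3543.5 + 5464.3 = 9007.8 m/s ~ 9008 m/s

9008 m/s


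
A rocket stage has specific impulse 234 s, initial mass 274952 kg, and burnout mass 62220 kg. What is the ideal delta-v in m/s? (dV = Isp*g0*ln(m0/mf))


Ve = 234 * 9.81 = 2295.54 m/s
dV = 2295.54 * ln(274952/62220) = 3411 m/s

3411 m/s


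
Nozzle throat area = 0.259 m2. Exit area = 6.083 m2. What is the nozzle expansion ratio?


AR = 6.083 / 0.259 = 23.5

23.5


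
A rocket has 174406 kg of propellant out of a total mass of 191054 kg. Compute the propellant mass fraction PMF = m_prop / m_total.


PMF = 174406 / 191054 = 0.913

0.913


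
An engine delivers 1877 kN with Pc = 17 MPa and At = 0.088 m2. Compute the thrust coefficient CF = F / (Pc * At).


CF = 1877000 / (17e6 * 0.088) = 1.25

1.25


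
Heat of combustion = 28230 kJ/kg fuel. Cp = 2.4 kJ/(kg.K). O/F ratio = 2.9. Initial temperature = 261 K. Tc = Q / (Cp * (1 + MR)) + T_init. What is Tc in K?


Tc = 28230 / (2.4 * (1 + 2.9)) + 261 = 3277 K

3277 K


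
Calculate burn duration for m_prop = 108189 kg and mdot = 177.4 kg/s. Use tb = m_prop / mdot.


tb = 108189 / 177.4 = 609.9 s

609.9 s


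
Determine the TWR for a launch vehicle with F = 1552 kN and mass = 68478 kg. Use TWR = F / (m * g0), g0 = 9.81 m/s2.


TWR = 1552000 / (68478 * 9.81) = 2.31

2.31


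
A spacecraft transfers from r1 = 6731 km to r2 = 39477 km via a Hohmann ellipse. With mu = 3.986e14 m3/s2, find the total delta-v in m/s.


V1 = sqrt(mu/r1) = 7695.36 m/s
dV1 = V1*(sqrt(2*r2/(r1+r2)) - 1) = 2363.7 m/s
V2 = sqrt(mu/r2) = 3177.58 m/s
dV2 = V2*(1 - sqrt(2*r1/(r1+r2))) = 1462.47 m/s
Total dV = 3826 m/s

3826 m/s


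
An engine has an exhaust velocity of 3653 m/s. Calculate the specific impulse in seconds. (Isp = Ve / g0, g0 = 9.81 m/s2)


Isp = Ve / g0 = 3653 / 9.81 = 372.4 s

372.4 s


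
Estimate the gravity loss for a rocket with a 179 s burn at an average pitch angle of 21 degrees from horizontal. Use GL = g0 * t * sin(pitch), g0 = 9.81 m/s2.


GL = 9.81 * 179 * sin(21 deg) = 629 m/s

629 m/s


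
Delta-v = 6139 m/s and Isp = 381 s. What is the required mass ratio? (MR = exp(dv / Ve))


Ve = 381 * 9.81 = 3737.61 m/s
MR = exp(6139 / 3737.61) = 5.168

5.168


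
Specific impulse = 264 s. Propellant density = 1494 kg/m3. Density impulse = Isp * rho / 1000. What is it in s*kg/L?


rho*Isp = 264 * 1494 / 1000 = 394 s*kg/L

394 s*kg/L


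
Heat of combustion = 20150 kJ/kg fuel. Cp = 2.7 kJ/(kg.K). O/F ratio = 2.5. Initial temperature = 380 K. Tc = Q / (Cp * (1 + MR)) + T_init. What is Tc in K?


Tc = 20150 / (2.7 * (1 + 2.5)) + 380 = 2512 K

2512 K


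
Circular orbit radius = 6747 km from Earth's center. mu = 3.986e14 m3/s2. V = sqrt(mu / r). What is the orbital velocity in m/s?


V = sqrt(3.986e14 / 6747000) = 7686 m/s

7686 m/s


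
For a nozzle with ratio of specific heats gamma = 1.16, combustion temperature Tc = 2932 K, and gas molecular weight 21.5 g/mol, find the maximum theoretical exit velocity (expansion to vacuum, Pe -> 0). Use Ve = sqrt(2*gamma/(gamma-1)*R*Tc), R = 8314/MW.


R = 8314 / 21.5 = 386.7 J/(kg.K)
Ve = sqrt(2 * 1.16 / (1.16 - 1) * 386.7 * 2932) = 4055 m/s

4055 m/s


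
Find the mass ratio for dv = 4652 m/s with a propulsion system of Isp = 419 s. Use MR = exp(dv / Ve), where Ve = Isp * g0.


Ve = 419 * 9.81 = 4110.39 m/s
MR = exp(4652 / 4110.39) = 3.101

3.101


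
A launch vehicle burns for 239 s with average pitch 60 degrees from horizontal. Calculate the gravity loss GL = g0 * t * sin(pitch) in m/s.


GL = 9.81 * 239 * sin(60 deg) = 2030 m/s

2030 m/s


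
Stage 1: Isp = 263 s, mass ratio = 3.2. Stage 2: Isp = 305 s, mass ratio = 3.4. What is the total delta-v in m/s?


dV1 = 263 * 9.81 * ln(3.2) = 3001.0 m/s
dV2 = 305 * 9.81 * ln(3.4) = 3661.6 m/s
Total dV = 3001.0 + 3661.6 = 6662.6 m/s ~ 6663 m/s

6663 m/s
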